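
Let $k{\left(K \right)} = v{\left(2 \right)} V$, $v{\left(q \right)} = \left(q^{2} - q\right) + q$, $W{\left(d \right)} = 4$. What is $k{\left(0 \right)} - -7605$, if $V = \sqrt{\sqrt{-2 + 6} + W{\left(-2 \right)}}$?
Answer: $7605 + 4 \sqrt{6} \approx 7614.8$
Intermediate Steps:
$v{\left(q \right)} = q^{2}$
$V = \sqrt{6}$ ($V = \sqrt{\sqrt{-2 + 6} + 4} = \sqrt{\sqrt{4} + 4} = \sqrt{2 + 4} = \sqrt{6} \approx 2.4495$)
$k{\left(K \right)} = 4 \sqrt{6}$ ($k{\left(K \right)} = 2^{2} \sqrt{6} = 4 \sqrt{6}$)
$k{\left(0 \right)} - -7605 = 4 \sqrt{6} - -7605 = 4 \sqrt{6} + 7605 = 7605 + 4 \sqrt{6}$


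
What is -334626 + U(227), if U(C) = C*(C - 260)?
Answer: -342117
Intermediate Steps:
U(C) = C*(-260 + C)
-334626 + U(227) = -334626 + 227*(-260 + 227) = -334626 + 227*(-33) = -334626 - 7491 = -342117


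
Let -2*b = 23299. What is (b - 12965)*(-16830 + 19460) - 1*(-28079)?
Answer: -64708056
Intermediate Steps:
b = -23299/2 (b = -½*23299 = -23299/2 ≈ -11650.)
(b - 12965)*(-16830 + 19460) - 1*(-28079) = (-23299/2 - 12965)*(-16830 + 19460) - 1*(-28079) = -49229/2*2630 + 28079 = -64736135 + 28079 = -64708056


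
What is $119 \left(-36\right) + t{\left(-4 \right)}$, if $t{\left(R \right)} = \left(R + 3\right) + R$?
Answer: $-4289$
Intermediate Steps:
$t{\left(R \right)} = 3 + 2 R$ ($t{\left(R \right)} = \left(3 + R\right) + R = 3 + 2 R$)
$119 \left(-36\right) + t{\left(-4 \right)} = 119 \left(-36\right) + \left(3 + 2 \left(-4\right)\right) = -4284 + \left(3 - 8\right) = -4284 - 5 = -4289$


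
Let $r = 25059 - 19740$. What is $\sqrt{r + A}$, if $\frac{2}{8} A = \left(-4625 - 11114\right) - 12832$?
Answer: $i \sqrt{108965} \approx 330.1 i$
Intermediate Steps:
$r = 5319$ ($r = 25059 - 19740 = 5319$)
$A = -114284$ ($A = 4 \left(\left(-4625 - 11114\right) - 12832\right) = 4 \left(-15739 - 12832\right) = 4 \left(-28571\right) = -114284$)
$\sqrt{r + A} = \sqrt{5319 - 114284} = \sqrt{-108965} = i \sqrt{108965}$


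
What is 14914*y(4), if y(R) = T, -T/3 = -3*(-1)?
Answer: -134226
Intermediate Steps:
T = -9 (T = -(-9)*(-1) = -3*3 = -9)
y(R) = -9
14914*y(4) = 14914*(-9) = -134226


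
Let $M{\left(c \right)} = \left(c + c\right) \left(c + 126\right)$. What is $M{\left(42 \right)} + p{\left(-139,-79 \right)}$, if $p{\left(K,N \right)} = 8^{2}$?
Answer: $14176$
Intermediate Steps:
$p{\left(K,N \right)} = 64$
$M{\left(c \right)} = 2 c \left(126 + c\right)$
$M{\left(42 \right)} + p{\left(-139,-79 \right)} = 2 \cdot 42 \left(126 + 42\right) + 64 = 2 \cdot 42 \cdot 168 + 64 = 14112 + 64 = 14176$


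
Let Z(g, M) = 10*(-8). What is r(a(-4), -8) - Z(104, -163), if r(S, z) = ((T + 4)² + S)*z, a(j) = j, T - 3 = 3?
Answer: -688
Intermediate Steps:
T = 6 (T = 3 + 3 = 6)
Z(g, M) = -80
r(S, z) = z*(100 + S) (r(S, z) = ((6 + 4)² + S)*z = (10² + S)*z = (100 + S)*z = z*(100 + S))
r(a(-4), -8) - Z(104, -163) = -8*(100 - 4) - 1*(-80) = -8*96 + 80 = -768 + 80 = -688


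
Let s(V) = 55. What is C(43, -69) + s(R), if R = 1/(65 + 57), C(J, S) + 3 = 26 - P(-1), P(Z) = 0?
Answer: 78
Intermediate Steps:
C(J, S) = 23 (C(J, S) = -3 + (26 - 1*0) = -3 + (26 + 0) = -3 + 26 = 23)
R = 1/122 ≈ 0.0081967
C(43, -69) + s(R) = 23 + 55 = 78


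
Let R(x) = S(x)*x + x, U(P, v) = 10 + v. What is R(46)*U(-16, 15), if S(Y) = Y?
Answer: 54050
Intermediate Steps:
R(x) = x + x² (R(x) = x*x + x = x² + x = x + x²)
R(46)*U(-16, 15) = (46*(1 + 46))*(10 + 15) = (46*47)*25 = 2162*25 = 54050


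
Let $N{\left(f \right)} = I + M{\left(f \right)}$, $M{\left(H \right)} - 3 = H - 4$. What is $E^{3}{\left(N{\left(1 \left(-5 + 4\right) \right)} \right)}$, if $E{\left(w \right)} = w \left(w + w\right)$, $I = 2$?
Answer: $0$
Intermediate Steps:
$M{\left(H \right)} = -1 + H$ ($M{\left(H \right)} = 3 + \left(H - 4\right) = 3 + \left(-4 + H\right) = -1 + H$)
$N{\left(f \right)} = 1 + f$ ($N{\left(f \right)} = 2 + \left(-1 + f\right) = 1 + f$)
$E{\left(w \right)} = 2 w^{2}$ ($E{\left(w \right)} = w 2 w = 2 w^{2}$)
$E^{3}{\left(N{\left(1 \left(-5 + 4\right) \right)} \right)} = \left(2 \left(1 + 1 \left(-5 + 4\right)\right)^{2}\right)^{3} = \left(2 \left(1 + 1 \left(-1\right)\right)^{2}\right)^{3} = \left(2 \left(1 - 1\right)^{2}\right)^{3} = \left(2 \cdot 0^{2}\right)^{3} = \left(2 \cdot 0\right)^{3} = 0^{3} = 0$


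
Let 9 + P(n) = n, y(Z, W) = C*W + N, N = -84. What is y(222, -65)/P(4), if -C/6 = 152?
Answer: -59196/5 ≈ -11839.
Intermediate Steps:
C = -912 (C = -6*152 = -912)
y(Z, W) = -84 - 912*W (y(Z, W) = -912*W - 84 = -84 - 912*W)
P(n) = -9 + n
y(222, -65)/P(4) = (-84 - 912*(-65))/(-9 + 4) = (-84 + 59280)/(-5) = 59196*(-⅕) = -59196/5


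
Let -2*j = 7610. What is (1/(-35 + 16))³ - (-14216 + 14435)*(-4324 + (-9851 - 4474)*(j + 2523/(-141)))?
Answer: -3865941931256159/322373 ≈ -1.1992e+10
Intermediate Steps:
j = -3805 (j = -½*7610 = -3805)
(1/(-35 + 16))³ - (-14216 + 14435)*(-4324 + (-9851 - 4474)*(j + 2523/(-141))) = (1/(-35 + 16))³ - (-14216 + 14435)*(-4324 + (-9851 - 4474)*(-3805 + 2523/(-141))) = (1/(-19))³ - 219*(-4324 - 14325*(-3805 + 2523*(-1/141))) = (-1/19)³ - 219*(-4324 - 14325*(-3805 - 841/47)) = -1/6859 - 219*(-4324 - 14325*(-179676/47)) = -1/6859 - 219*(-4324 + 2573858700/47) = -1/6859 - 219*2573655472/47 = -1/6859 - 1*563630548368/47 = -1/6859 - 563630548368/47 = -3865941931256159/322373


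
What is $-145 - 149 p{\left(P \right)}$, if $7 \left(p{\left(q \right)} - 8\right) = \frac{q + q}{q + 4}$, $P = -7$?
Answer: $- \frac{4309}{3} \approx -1436.3$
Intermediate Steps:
$p{\left(q \right)} = 8 + \frac{2 q}{7 \left(4 + q\right)}$ ($p{\left(q \right)} = 8 + \frac{\left(q + q\right) \frac{1}{q + 4}}{7} = 8 + \frac{2 q \frac{1}{4 + q}}{7} = 8 + \frac{2 q}{7 \left(4 + q\right)}$)
$-145 - 149 p{\left(P \right)} = -145 - 149 \frac{2 \left(112 + 29 \left(-7\right)\right)}{7 \left(4 - 7\right)} = -145 - 149 \frac{2 \left(112 - 203\right)}{7 \left(-3\right)} = -145 - 149 \cdot \frac{2}{7} \left(- \frac{1}{3}\right) \left(-91\right) = -145 - \frac{3874}{3} = - \frac{4309}{3}$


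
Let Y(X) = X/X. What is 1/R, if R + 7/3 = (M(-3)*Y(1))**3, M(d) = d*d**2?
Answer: -3/59056 ≈ -5.0799e-5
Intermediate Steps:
M(d) = d**3
Y(X) = 1
R = -59056/3 (R = -7/3 + ((-3)**3*1)**3 = -7/3 + (-27*1)**3 = -7/3 + (-27)**3 = -7/3 - 19683 = -59056/3 ≈ -19685.)
1/R = 1/(-59056/3) = -3/59056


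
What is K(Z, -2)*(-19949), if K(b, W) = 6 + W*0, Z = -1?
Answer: -119694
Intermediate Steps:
K(b, W) = 6 (K(b, W) = 6 + 0 = 6)
K(Z, -2)*(-19949) = 6*(-19949) = -119694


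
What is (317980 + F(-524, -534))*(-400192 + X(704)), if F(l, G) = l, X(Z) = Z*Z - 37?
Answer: 30281175472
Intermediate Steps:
X(Z) = -37 + Z² (X(Z) = Z² - 37 = -37 + Z²)
(317980 + F(-524, -534))*(-400192 + X(704)) = (317980 - 524)*(-400192 + (-37 + 704²)) = 317456*(-400192 + (-37 + 495616)) = 317456*(-400192 + 495579) = 317456*95387 = 30281175472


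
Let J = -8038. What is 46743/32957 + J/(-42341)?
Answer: 2244053729/1395432337 ≈ 1.6081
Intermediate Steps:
46743/32957 + J/(-42341) = 46743/32957 - 8038/(-42341) = 46743*(1/32957) - 8038*(-1/42341) = 46743/32957 + 8038/42341 = 2244053729/1395432337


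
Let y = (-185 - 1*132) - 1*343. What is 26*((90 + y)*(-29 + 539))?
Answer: -7558200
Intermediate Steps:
y = -660 (y = (-185 - 132) - 343 = -317 - 343 = -660)
26*((90 + y)*(-29 + 539)) = 26*((90 - 660)*(-29 + 539)) = 26*(-570*510) = 26*(-290700) = -7558200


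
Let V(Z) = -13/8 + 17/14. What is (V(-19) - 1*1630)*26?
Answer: -1186939/28 ≈ -42391.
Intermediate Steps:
V(Z) = -23/56 (V(Z) = -13*1/8 + 17*(1/14) = -13/8 + 17/14 = -23/56)
(V(-19) - 1*1630)*26 = (-23/56 - 1*1630)*26 = (-23/56 - 1630)*26 = -91303/56*26 = -1186939/28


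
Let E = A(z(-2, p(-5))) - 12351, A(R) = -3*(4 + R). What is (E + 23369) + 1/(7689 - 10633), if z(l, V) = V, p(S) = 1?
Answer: 32392831/2944 ≈ 11003.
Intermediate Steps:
A(R) = -12 - 3*R
E = -12366 (E = (-12 - 3*1) - 12351 = (-12 - 3) - 12351 = -15 - 12351 = -12366)
(E + 23369) + 1/(7689 - 10633) = (-12366 + 23369) + 1/(7689 - 10633) = 11003 + 1/(-2944) = 11003 - 1/2944 = 32392831/2944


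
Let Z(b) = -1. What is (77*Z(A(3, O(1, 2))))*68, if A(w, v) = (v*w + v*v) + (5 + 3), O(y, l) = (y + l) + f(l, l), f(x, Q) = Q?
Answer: -5236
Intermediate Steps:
O(y, l) = y + 2*l (O(y, l) = (y + l) + l = (l + y) + l = y + 2*l)
A(w, v) = 8 + v² + v*w (A(w, v) = (v*w + v²) + 8 = (v² + v*w) + 8 = 8 + v² + v*w)
(77*Z(A(3, O(1, 2))))*68 = (77*(-1))*68 = -77*68 = -5236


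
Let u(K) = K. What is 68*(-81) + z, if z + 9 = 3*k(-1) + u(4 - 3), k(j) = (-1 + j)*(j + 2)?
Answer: -5522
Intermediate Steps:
k(j) = (-1 + j)*(2 + j)
z = -14 (z = -9 + (3*(-2 - 1 + (-1)**2) + (4 - 3)) = -9 + (3*(-2 - 1 + 1) + 1) = -9 + (3*(-2) + 1) = -9 + (-6 + 1) = -9 - 5 = -14)
68*(-81) + z = 68*(-81) - 14 = -5508 - 14 = -5522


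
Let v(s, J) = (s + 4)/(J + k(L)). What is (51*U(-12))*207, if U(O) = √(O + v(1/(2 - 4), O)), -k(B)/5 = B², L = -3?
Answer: 17595*I*√6270/38 ≈ 36664.0*I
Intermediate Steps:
k(B) = -5*B²
v(s, J) = (4 + s)/(-45 + J) (v(s, J) = (s + 4)/(J - 5*(-3)²) = (4 + s)/(J - 5*9) = (4 + s)/(J - 45) = (4 + s)/(-45 + J))
U(O) = √(O + 7/(2*(-45 + O))) (U(O) = √(O + (4 + 1/(2 - 4))/(-45 + O)) = √(O + (4 + 1/(-2))/(-45 + O)) = √(O + (4 - ½)/(-45 + O)) = √(O + (7/2)/(-45 + O)) = √(O + 7/(2*(-45 + O))))
(51*U(-12))*207 = (51*(√2*√(2*(-12) + 7/(-45 - 12))/2))*207 = (51*(√2*√(-24 + 7/(-57))/2))*207 = (51*(√2*√(-24 + 7*(-1/57))/2))*207 = (51*(√2*√(-24 - 7/57)/2))*207 = (51*(√2*√(-1375/57)/2))*207 = (51*(√2*(5*I*√3135/57)/2))*207 = (51*(5*I*√6270/114))*207 = (85*I*√6270/38)*207 = 17595*I*√6270/38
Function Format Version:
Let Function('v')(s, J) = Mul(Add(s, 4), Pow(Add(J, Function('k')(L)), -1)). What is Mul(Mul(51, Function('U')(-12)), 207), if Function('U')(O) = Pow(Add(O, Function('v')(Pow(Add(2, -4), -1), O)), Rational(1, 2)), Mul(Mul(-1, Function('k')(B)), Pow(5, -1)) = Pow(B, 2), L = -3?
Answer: Mul(Rational(17595, 38), I, Pow(6270, Rational(1, 2))) ≈ Mul(36664., I)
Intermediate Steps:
Function('k')(B) = Mul(-5, Pow(B, 2))
Function('v')(s, J) = Mul(Pow(Add(-45, J), -1), Add(4, s)) (Function('v')(s, J) = Mul(Add(s, 4), Pow(Add(J, Mul(-5, Pow(-3, 2))), -1)) = Mul(Add(4, s), Pow(Add(J, Mul(-5, 9)), -1)) = Mul(Add(4, s), Pow(Add(J, -45), -1)) = Mul(Add(4, s), Pow(Add(-45, J), -1)) = Mul(Pow(Add(-45, J), -1), Add(4, s)))
Function('U')(O) = Pow(Add(O, Mul(Rational(7, 2), Pow(Add(-45, O), -1))), Rational(1, 2)) (Function('U')(O) = Pow(Add(O, Mul(Pow(Add(-45, O), -1), Add(4, Pow(Add(2, -4), -1)))), Rational(1, 2)) = Pow(Add(O, Mul(Pow(Add(-45, O), -1), Add(4, Pow(-2, -1)))), Rational(1, 2)) = Pow(Add(O, Mul(Pow(Add(-45, O), -1), Add(4, Rational(-1, 2)))), Rational(1, 2)) = Pow(Add(O, Mul(Pow(Add(-45, O), -1), Rational(7, 2))), Rational(1, 2)) = Pow(Add(O, Mul(Rational(7, 2), Pow(Add(-45, O), -1))), Rational(1, 2)))
Mul(Mul(51, Function('U')(-12)), 207) = Mul(Mul(51, Mul(Rational(1, 2), Pow(2, Rational(1, 2)), Pow(Add(Mul(2, -12), Mul(7, Pow(Add(-45, -12), -1))), Rational(1, 2)))), 207) = Mul(Mul(51, Mul(Rational(1, 2), Pow(2, Rational(1, 2)), Pow(Add(-24, Mul(7, Pow(-57, -1))), Rational(1, 2)))), 207) = Mul(Mul(51, Mul(Rational(1, 2), Pow(2, Rational(1, 2)), Pow(Add(-24, Mul(7, Rational(-1, 57))), Rational(1, 2)))), 207) = Mul(Mul(51, Mul(Rational(1, 2), Pow(2, Rational(1, 2)), Pow(Add(-24, Rational(-7, 57)), Rational(1, 2)))), 207) = Mul(Mul(51, Mul(Rational(1, 2), Pow(2, Rational(1, 2)), Pow(Rational(-1375, 57), Rational(1, 2)))), 207) = Mul(Mul(51, Mul(Rational(1, 2), Pow(2, Rational(1, 2)), Mul(Rational(5, 57), I, Pow(3135, Rational(1, 2))))), 207) = Mul(Mul(51, Mul(Rational(5, 114), I, Pow(6270, Rational(1, 2)))), 207) = Mul(Mul(Rational(85, 38), I, Pow(6270, Rational(1, 2))), 207) = Mul(Rational(17595, 38), I, Pow(6270, Rational(1, 2)))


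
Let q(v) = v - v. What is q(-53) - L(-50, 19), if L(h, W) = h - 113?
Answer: 163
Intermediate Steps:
q(v) = 0
L(h, W) = -113 + h
q(-53) - L(-50, 19) = 0 - (-113 - 50) = 0 - 1*(-163) = 0 + 163 = 163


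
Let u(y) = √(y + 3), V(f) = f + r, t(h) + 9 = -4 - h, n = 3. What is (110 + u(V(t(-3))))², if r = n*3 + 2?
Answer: 12544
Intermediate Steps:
t(h) = -13 - h (t(h) = -9 + (-4 - h) = -13 - h)
r = 11 (r = 3*3 + 2 = 9 + 2 = 11)
V(f) = 11 + f (V(f) = f + 11 = 11 + f)
u(y) = √(3 + y)
(110 + u(V(t(-3))))² = (110 + √(3 + (11 + (-13 - 1*(-3)))))² = (110 + √(3 + (11 + (-13 + 3))))² = (110 + √(3 + (11 - 10)))² = (110 + √(3 + 1))² = (110 + √4)² = (110 + 2)² = 112² = 12544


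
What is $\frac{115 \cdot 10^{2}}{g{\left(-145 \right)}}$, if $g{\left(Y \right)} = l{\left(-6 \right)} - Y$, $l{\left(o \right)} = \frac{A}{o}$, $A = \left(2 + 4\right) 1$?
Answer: $\frac{2875}{36} \approx 79.861$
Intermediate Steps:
$A = 6$ ($A = 6 \cdot 1 = 6$)
$l{\left(o \right)} = \frac{6}{o}$
$g{\left(Y \right)} = -1 - Y$ ($g{\left(Y \right)} = \frac{6}{-6} - Y = 6 \left(- \frac{1}{6}\right) - Y = -1 - Y$)
$\frac{115 \cdot 10^{2}}{g{\left(-145 \right)}} = \frac{115 \cdot 10^{2}}{-1 - -145} = \frac{115 \cdot 100}{-1 + 145} = \frac{11500}{144} = 11500 \cdot \frac{1}{144} = \frac{2875}{36}$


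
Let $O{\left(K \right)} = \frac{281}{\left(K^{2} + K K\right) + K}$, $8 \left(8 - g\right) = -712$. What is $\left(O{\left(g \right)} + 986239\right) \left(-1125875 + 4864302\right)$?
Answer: $\frac{69739275152490482}{18915} \approx 3.687 \cdot 10^{12}$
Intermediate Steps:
$g = 97$ ($g = 8 - -89 = 8 + 89 = 97$)
$O{\left(K \right)} = \frac{281}{K + 2 K^{2}}$ ($O{\left(K \right)} = \frac{281}{\left(K^{2} + K^{2}\right) + K} = \frac{281}{2 K^{2} + K} = \frac{281}{K + 2 K^{2}}$)
$\left(O{\left(g \right)} + 986239\right) \left(-1125875 + 4864302\right) = \left(\frac{281}{97 \left(1 + 2 \cdot 97\right)} + 986239\right) \left(-1125875 + 4864302\right) = \left(281 \cdot \frac{1}{97} \frac{1}{1 + 194} + 986239\right) 3738427 = \left(281 \cdot \frac{1}{97} \cdot \frac{1}{195} + 986239\right) 3738427 = \left(\frac{281}{18915} + 986239\right) 3738427 = \frac{18654710966}{18915} \cdot 3738427 = \frac{69739275152490482}{18915}$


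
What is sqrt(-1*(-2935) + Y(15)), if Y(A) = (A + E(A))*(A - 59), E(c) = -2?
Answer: sqrt(2363) ≈ 48.611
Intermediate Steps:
Y(A) = (-59 + A)*(-2 + A) (Y(A) = (A - 2)*(A - 59) = (-2 + A)*(-59 + A) = (-59 + A)*(-2 + A))
sqrt(-1*(-2935) + Y(15)) = sqrt(-1*(-2935) + (118 + 15**2 - 61*15)) = sqrt(2935 + (118 + 225 - 915)) = sqrt(2935 - 572) = sqrt(2363)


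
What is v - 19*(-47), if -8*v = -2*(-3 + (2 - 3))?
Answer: 892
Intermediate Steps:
v = -1 (v = -(-1)*(-3 + (2 - 3))/4 = -(-1)*(-3 - 1)/4 = -(-1)*(-4)/4 = -⅛*8 = -1)
v - 19*(-47) = -1 - 19*(-47) = -1 + 893 = 892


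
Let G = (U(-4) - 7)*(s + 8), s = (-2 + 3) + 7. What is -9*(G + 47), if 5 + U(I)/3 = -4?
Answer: 4473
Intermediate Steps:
U(I) = -27 (U(I) = -15 + 3*(-4) = -15 - 12 = -27)
s = 8 (s = 1 + 7 = 8)
G = -544 (G = (-27 - 7)*(8 + 8) = -34*16 = -544)
-9*(G + 47) = -9*(-544 + 47) = -9*(-497) = 4473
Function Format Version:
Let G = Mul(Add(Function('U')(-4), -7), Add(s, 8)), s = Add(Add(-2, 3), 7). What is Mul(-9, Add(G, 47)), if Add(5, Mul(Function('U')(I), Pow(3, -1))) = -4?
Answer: 4473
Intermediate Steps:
Function('U')(I) = -27 (Function('U')(I) = Add(-15, Mul(3, -4)) = Add(-15, -12) = -27)
s = 8 (s = Add(1, 7) = 8)
G = -544 (G = Mul(Add(-27, -7), Add(8, 8)) = Mul(-34, 16) = -544)
Mul(-9, Add(G, 47)) = Mul(-9, Add(-544, 47)) = Mul(-9, -497) = 4473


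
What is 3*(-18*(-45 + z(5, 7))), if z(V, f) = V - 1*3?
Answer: 2322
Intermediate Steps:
z(V, f) = -3 + V (z(V, f) = V - 3 = -3 + V)
3*(-18*(-45 + z(5, 7))) = 3*(-18*(-45 + (-3 + 5))) = 3*(-18*(-45 + 2)) = 3*(-18*(-43)) = 3*774 = 2322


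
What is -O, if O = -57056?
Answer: 57056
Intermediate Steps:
-O = -1*(-57056) = 57056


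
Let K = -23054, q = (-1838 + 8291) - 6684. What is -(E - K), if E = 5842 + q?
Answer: -28665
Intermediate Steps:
q = -231 (q = 6453 - 6684 = -231)
E = 5611 (E = 5842 - 231 = 5611)
-(E - K) = -(5611 - 1*(-23054)) = -(5611 + 23054) = -1*28665 = -28665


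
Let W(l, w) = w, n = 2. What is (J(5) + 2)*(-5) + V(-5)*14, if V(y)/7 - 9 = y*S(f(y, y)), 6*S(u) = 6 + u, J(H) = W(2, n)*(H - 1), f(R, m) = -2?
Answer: 1516/3 ≈ 505.33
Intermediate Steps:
J(H) = -2 + 2*H (J(H) = 2*(H - 1) = 2*(-1 + H) = -2 + 2*H)
S(u) = 1 + u/6 (S(u) = (6 + u)/6 = 1 + u/6)
V(y) = 63 + 14*y/3 (V(y) = 63 + 7*(y*(1 + (⅙)*(-2))) = 63 + 7*(y*(1 - ⅓)) = 63 + 7*(y*(⅔)) = 63 + 7*(2*y/3) = 63 + 14*y/3)
(J(5) + 2)*(-5) + V(-5)*14 = ((-2 + 2*5) + 2)*(-5) + (63 + (14/3)*(-5))*14 = ((-2 + 10) + 2)*(-5) + (63 - 70/3)*14 = (8 + 2)*(-5) + (119/3)*14 = 10*(-5) + 1666/3 = -50 + 1666/3 = 1516/3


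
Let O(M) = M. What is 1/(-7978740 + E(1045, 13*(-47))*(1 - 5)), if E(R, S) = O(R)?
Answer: -1/7982920 ≈ -1.2527e-7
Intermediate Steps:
E(R, S) = R
1/(-7978740 + E(1045, 13*(-47))*(1 - 5)) = 1/(-7978740 + 1045*(1 - 5)) = 1/(-7978740 + 1045*(-4)) = 1/(-7978740 - 4180) = 1/(-7982920) = -1/7982920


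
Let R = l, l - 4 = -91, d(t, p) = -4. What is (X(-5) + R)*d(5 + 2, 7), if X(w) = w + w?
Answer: 388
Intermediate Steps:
l = -87 (l = 4 - 91 = -87)
X(w) = 2*w
R = -87
(X(-5) + R)*d(5 + 2, 7) = (2*(-5) - 87)*(-4) = (-10 - 87)*(-4) = -97*(-4) = 388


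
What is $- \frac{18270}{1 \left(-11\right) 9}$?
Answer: $\frac{2030}{11} \approx 184.55$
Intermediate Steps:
$- \frac{18270}{1 \left(-11\right) 9} = - \frac{18270}{\left(-11\right) 9} = - \frac{18270}{-99} = \left(-18270\right) \left(- \frac{1}{99}\right) = \frac{2030}{11}$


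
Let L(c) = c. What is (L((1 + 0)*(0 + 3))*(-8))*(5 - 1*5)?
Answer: 0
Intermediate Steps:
(L((1 + 0)*(0 + 3))*(-8))*(5 - 1*5) = (((1 + 0)*(0 + 3))*(-8))*(5 - 1*5) = ((1*3)*(-8))*(5 - 5) = (3*(-8))*0 = -24*0 = 0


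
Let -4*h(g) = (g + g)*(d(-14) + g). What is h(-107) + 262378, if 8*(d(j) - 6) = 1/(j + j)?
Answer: 115124469/448 ≈ 2.5697e+5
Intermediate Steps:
d(j) = 6 + 1/(16*j) (d(j) = 6 + 1/(8*(j + j)) = 6 + 1/(8*((2*j))) = 6 + (1/(2*j))/8 = 6 + 1/(16*j))
h(g) = -g*(1343/224 + g)/2 (h(g) = -(g + g)*((6 + (1/16)/(-14)) + g)/4 = -2*g*((6 + (1/16)*(-1/14)) + g)/4 = -2*g*((6 - 1/224) + g)/4 = -2*g*(1343/224 + g)/4 = -g*(1343/224 + g)/2)
h(-107) + 262378 = -1/448*(-107)*(1343 + 224*(-107)) + 262378 = -1/448*(-107)*(1343 - 23968) + 262378 = -1/448*(-107)*(-22625) + 262378 = -2420875/448 + 262378 = 115124469/448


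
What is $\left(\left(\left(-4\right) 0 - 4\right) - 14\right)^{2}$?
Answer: $324$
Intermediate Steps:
$\left(\left(\left(-4\right) 0 - 4\right) - 14\right)^{2} = \left(\left(0 - 4\right) - 14\right)^{2} = \left(-4 - 14\right)^{2} = \left(-18\right)^{2} = 324$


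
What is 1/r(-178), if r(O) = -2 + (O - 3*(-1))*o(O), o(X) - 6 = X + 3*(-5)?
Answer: 1/32723 ≈ 3.0560e-5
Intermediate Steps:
o(X) = -9 + X (o(X) = 6 + (X + 3*(-5)) = 6 + (X - 15) = 6 + (-15 + X) = -9 + X)
r(O) = -2 + (-9 + O)*(3 + O) (r(O) = -2 + (O - 3*(-1))*(-9 + O) = -2 + (O + 3)*(-9 + O) = -2 + (3 + O)*(-9 + O) = -2 + (-9 + O)*(3 + O))
1/r(-178) = 1/(-29 + (-178)² - 6*(-178)) = 1/(-29 + 31684 + 1068) = 1/32723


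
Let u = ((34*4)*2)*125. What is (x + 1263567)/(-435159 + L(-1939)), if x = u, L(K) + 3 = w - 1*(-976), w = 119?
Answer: -1297567/434067 ≈ -2.9893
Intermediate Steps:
L(K) = 1092 (L(K) = -3 + (119 - 1*(-976)) = -3 + (119 + 976) = -3 + 1095 = 1092)
u = 34000 (u = (136*2)*125 = 272*125 = 34000)
x = 34000
(x + 1263567)/(-435159 + L(-1939)) = (34000 + 1263567)/(-435159 + 1092) = 1297567/(-434067) = 1297567*(-1/434067) = -1297567/434067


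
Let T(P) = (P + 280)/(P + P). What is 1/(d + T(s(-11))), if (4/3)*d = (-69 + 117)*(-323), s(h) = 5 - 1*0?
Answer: -2/23199 ≈ -8.6211e-5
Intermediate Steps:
s(h) = 5 (s(h) = 5 + 0 = 5)
T(P) = (280 + P)/(2*P) (T(P) = (280 + P)/((2*P)) = (280 + P)*(1/(2*P)) = (280 + P)/(2*P))
d = -11628 (d = 3*((-69 + 117)*(-323))/4 = 3*(48*(-323))/4 = (¾)*(-15504) = -11628)
1/(d + T(s(-11))) = 1/(-11628 + (½)*(280 + 5)/5) = 1/(-11628 + (½)*(⅕)*285) = 1/(-11628 + 57/2) = 1/(-23199/2) = -2/23199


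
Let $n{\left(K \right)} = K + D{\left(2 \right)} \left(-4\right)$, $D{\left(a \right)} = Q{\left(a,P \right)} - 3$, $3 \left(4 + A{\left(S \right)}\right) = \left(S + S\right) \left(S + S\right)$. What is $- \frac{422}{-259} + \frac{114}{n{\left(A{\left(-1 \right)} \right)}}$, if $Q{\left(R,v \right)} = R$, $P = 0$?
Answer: $\frac{45133}{518} \approx 87.129$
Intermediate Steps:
$A{\left(S \right)} = -4 + \frac{4 S^{2}}{3}$ ($A{\left(S \right)} = -4 + \frac{\left(S + S\right) \left(S + S\right)}{3} = -4 + \frac{2 S 2 S}{3} = -4 + \frac{4 S^{2}}{3}$)
$D{\left(a \right)} = -3 + a$ ($D{\left(a \right)} = a - 3 = -3 + a$)
$n{\left(K \right)} = 4 + K$ ($n{\left(K \right)} = K + \left(-3 + 2\right) \left(-4\right) = K - -4 = K + 4 = 4 + K$)
$- \frac{422}{-259} + \frac{114}{n{\left(A{\left(-1 \right)} \right)}} = - \frac{422}{-259} + \frac{114}{4 - \left(4 - \frac{4 \left(-1\right)^{2}}{3}\right)} = \left(-422\right) \left(- \frac{1}{259}\right) + \frac{114}{4 + \left(-4 + \frac{4}{3} \cdot 1\right)} = \frac{422}{259} + \frac{114}{4 + \left(-4 + \frac{4}{3}\right)} = \frac{422}{259} + \frac{114}{4 - \frac{8}{3}} = \frac{422}{259} + \frac{114}{\frac{4}{3}} = \frac{422}{259} + 114 \cdot \frac{3}{4} = \frac{422}{259} + \frac{171}{2} = \frac{45133}{518}$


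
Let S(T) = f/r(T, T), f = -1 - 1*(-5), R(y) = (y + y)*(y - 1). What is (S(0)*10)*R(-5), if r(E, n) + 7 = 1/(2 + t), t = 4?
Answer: -14400/41 ≈ -351.22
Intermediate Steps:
r(E, n) = -41/6 (r(E, n) = -7 + 1/(2 + 4) = -7 + 1/6 = -7 + ⅙ = -41/6)
R(y) = 2*y*(-1 + y) (R(y) = (2*y)*(-1 + y) = 2*y*(-1 + y))
f = 4 (f = -1 + 5 = 4)
S(T) = -24/41 (S(T) = 4/(-41/6) = 4*(-6/41) = -24/41)
(S(0)*10)*R(-5) = (-24/41*10)*(2*(-5)*(-1 - 5)) = -480*(-5)*(-6)/41 = -240/41*60 = -14400/41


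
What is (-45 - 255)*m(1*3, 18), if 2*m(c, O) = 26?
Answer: -3900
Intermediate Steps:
m(c, O) = 13 (m(c, O) = (½)*26 = 13)
(-45 - 255)*m(1*3, 18) = (-45 - 255)*13 = -300*13 = -3900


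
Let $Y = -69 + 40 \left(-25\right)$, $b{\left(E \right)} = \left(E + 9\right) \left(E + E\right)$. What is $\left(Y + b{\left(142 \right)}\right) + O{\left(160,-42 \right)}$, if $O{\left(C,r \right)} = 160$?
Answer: $41975$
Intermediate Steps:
$b{\left(E \right)} = 2 E \left(9 + E\right)$ ($b{\left(E \right)} = \left(9 + E\right) 2 E = 2 E \left(9 + E\right)$)
$Y = -1069$ ($Y = -69 - 1000 = -1069$)
$\left(Y + b{\left(142 \right)}\right) + O{\left(160,-42 \right)} = \left(-1069 + 2 \cdot 142 \left(9 + 142\right)\right) + 160 = \left(-1069 + 2 \cdot 142 \cdot 151\right) + 160 = \left(-1069 + 42884\right) + 160 = 41815 + 160 = 41975$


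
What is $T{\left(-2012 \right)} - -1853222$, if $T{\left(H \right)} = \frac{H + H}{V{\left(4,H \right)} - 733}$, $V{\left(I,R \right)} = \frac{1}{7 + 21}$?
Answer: $\frac{38033787778}{20523} \approx 1.8532 \cdot 10^{6}$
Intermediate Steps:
$V{\left(I,R \right)} = \frac{1}{28}$
$T{\left(H \right)} = - \frac{56 H}{20523}$ ($T{\left(H \right)} = \frac{H + H}{\frac{1}{28} - 733} = \frac{2 H}{- \frac{20523}{28}} = 2 H \left(- \frac{28}{20523}\right) = - \frac{56 H}{20523}$)
$T{\left(-2012 \right)} - -1853222 = \left(- \frac{56}{20523}\right) \left(-2012\right) - -1853222 = \frac{112672}{20523} + 1853222 = \frac{38033787778}{20523}$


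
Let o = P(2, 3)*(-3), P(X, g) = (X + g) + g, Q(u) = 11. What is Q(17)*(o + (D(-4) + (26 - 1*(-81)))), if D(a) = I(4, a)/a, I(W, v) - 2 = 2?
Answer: 902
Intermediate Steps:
I(W, v) = 4 (I(W, v) = 2 + 2 = 4)
P(X, g) = X + 2*g
D(a) = 4/a
o = -24 (o = (2 + 2*3)*(-3) = (2 + 6)*(-3) = 8*(-3) = -24)
Q(17)*(o + (D(-4) + (26 - 1*(-81)))) = 11*(-24 + (4/(-4) + (26 - 1*(-81)))) = 11*(-24 + (4*(-1/4) + (26 + 81))) = 11*(-24 + (-1 + 107)) = 11*(-24 + 106) = 11*82 = 902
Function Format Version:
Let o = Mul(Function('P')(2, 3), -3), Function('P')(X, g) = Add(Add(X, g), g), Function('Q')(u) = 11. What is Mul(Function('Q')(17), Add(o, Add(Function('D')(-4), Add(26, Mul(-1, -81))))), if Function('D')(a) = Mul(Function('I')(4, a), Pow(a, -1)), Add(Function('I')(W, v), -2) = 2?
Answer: 902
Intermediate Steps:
Function('I')(W, v) = 4 (Function('I')(W, v) = Add(2, 2) = 4)
Function('P')(X, g) = Add(X, Mul(2, g))
Function('D')(a) = Mul(4, Pow(a, -1))
o = -24 (o = Mul(Add(2, Mul(2, 3)), -3) = Mul(Add(2, 6), -3) = Mul(8, -3) = -24)
Mul(Function('Q')(17), Add(o, Add(Function('D')(-4), Add(26, Mul(-1, -81))))) = Mul(11, Add(-24, Add(Mul(4, Pow(-4, -1)), Add(26, Mul(-1, -81))))) = Mul(11, Add(-24, Add(Mul(4, Rational(-1, 4)), Add(26, 81)))) = Mul(11, Add(-24, Add(-1, 107))) = Mul(11, Add(-24, 106)) = Mul(11, 82) = 902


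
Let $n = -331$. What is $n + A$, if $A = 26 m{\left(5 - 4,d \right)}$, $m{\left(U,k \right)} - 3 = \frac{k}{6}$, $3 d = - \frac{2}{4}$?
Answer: $- \frac{4567}{18} \approx -253.72$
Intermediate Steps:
$d = - \frac{1}{6}$ ($d = \frac{\left(-2\right) \frac{1}{4}}{3} = \frac{1}{3} \left(- \frac{1}{2}\right) = - \frac{1}{6} \approx -0.16667$)
$m{\left(U,k \right)} = 3 + \frac{k}{6}$
$A = \frac{1391}{18}$ ($A = 26 \left(3 + \frac{1}{6} \left(- \frac{1}{6}\right)\right) = 26 \left(3 - \frac{1}{36}\right) = 26 \cdot \frac{107}{36} = \frac{1391}{18} \approx 77.278$)
$n + A = -331 + \frac{1391}{18} = - \frac{4567}{18}$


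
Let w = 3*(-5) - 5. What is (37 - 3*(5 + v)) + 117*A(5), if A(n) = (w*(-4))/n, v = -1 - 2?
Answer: 1903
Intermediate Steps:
w = -20 (w = -15 - 5 = -20)
v = -3
A(n) = 80/n (A(n) = (-20*(-4))/n = 80/n)
(37 - 3*(5 + v)) + 117*A(5) = (37 - 3*(5 - 3)) + 117*(80/5) = (37 - 3*2) + 117*(80*(1/5)) = (37 - 1*6) + 117*16 = (37 - 6) + 1872 = 31 + 1872 = 1903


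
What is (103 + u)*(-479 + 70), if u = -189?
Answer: 35174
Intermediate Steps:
(103 + u)*(-479 + 70) = (103 - 189)*(-479 + 70) = -86*(-409) = 35174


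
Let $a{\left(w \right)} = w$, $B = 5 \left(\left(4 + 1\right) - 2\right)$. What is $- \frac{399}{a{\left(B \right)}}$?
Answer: $- \frac{133}{5} \approx -26.6$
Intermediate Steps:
$B = 15$ ($B = 5 \left(5 - 2\right) = 5 \cdot 3 = 15$)
$- \frac{399}{a{\left(B \right)}} = - \frac{399}{15} = \left(-399\right) \frac{1}{15} = - \frac{133}{5}$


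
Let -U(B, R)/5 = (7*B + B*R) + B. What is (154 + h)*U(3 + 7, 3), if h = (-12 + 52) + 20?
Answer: -117700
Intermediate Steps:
h = 60 (h = 40 + 20 = 60)
U(B, R) = -40*B - 5*B*R (U(B, R) = -5*((7*B + B*R) + B) = -5*(8*B + B*R) = -40*B - 5*B*R)
(154 + h)*U(3 + 7, 3) = (154 + 60)*(-5*(3 + 7)*(8 + 3)) = 214*(-5*10*11) = 214*(-550) = -117700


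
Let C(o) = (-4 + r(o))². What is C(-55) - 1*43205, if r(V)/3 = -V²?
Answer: 82385036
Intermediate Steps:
r(V) = -3*V² (r(V) = 3*(-V²) = -3*V²)
C(o) = (-4 - 3*o²)²
C(-55) - 1*43205 = (4 + 3*(-55)²)² - 1*43205 = (4 + 3*3025)² - 43205 = (4 + 9075)² - 43205 = 9079² - 43205 = 82428241 - 43205 = 82385036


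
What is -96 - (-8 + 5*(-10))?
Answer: -38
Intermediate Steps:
-96 - (-8 + 5*(-10)) = -96 - (-8 - 50) = -96 - 1*(-58) = -96 + 58 = -38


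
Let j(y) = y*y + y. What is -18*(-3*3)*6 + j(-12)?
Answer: 1104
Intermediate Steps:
j(y) = y + y² (j(y) = y² + y = y + y²)
-18*(-3*3)*6 + j(-12) = -18*(-3*3)*6 - 12*(1 - 12) = -(-162)*6 - 12*(-11) = -18*(-54) + 132 = 972 + 132 = 1104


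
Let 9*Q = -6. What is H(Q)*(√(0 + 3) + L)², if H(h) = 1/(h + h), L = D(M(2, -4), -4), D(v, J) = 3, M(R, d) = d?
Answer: -9 - 9*√3/2 ≈ -16.794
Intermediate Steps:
Q = -⅔ (Q = (⅑)*(-6) = -⅔ ≈ -0.66667)
L = 3
H(h) = 1/(2*h)
H(Q)*(√(0 + 3) + L)² = (1/(2*(-⅔)))*(√(0 + 3) + 3)² = ((½)*(-3/2))*(√3 + 3)² = -3*(3 + √3)²/4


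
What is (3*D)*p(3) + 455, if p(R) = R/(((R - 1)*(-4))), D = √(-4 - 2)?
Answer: 455 - 9*I*√6/8 ≈ 455.0 - 2.7557*I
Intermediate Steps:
D = I*√6 (D = √(-6) = I*√6 ≈ 2.4495*I)
p(R) = R/(4 - 4*R) (p(R) = R/(((-1 + R)*(-4))) = R/(4 - 4*R))
(3*D)*p(3) + 455 = (3*(I*√6))*(-1*3/(-4 + 4*3)) + 455 = (3*I*√6)*(-1*3/(-4 + 12)) + 455 = (3*I*√6)*(-1*3/8) + 455 = (3*I*√6)*(-1*3*⅛) + 455 = (3*I*√6)*(-3/8) + 455 = -9*I*√6/8 + 455 = 455 - 9*I*√6/8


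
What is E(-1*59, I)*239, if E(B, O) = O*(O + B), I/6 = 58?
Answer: 24036708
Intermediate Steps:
I = 348 (I = 6*58 = 348)
E(B, O) = O*(B + O)
E(-1*59, I)*239 = (348*(-1*59 + 348))*239 = (348*(-59 + 348))*239 = (348*289)*239 = 100572*239 = 24036708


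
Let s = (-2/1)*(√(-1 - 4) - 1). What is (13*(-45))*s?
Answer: -1170 + 1170*I*√5 ≈ -1170.0 + 2616.2*I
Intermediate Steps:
s = 2 - 2*I*√5 (s = (-2*1)*(√(-5) - 1) = -2*(I*√5 - 1) = -2*(-1 + I*√5) = 2 - 2*I*√5 ≈ 2.0 - 4.4721*I)
(13*(-45))*s = (13*(-45))*(2 - 2*I*√5) = -585*(2 - 2*I*√5) = -1170 + 1170*I*√5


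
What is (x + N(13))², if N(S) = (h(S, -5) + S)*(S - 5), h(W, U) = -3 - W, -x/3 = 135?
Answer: 184041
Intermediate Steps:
x = -405 (x = -3*135 = -405)
N(S) = 15 - 3*S (N(S) = ((-3 - S) + S)*(S - 5) = -3*(-5 + S) = 15 - 3*S)
(x + N(13))² = (-405 + (15 - 3*13))² = (-405 + (15 - 39))² = (-405 - 24)² = (-429)² = 184041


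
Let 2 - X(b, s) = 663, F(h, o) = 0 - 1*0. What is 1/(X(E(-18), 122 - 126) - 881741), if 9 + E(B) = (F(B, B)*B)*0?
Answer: -1/882402 ≈ -1.1333e-6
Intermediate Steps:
F(h, o) = 0 (F(h, o) = 0 + 0 = 0)
E(B) = -9 (E(B) = -9 + (0*B)*0 = -9 + 0*0 = -9 + 0 = -9)
X(b, s) = -661 (X(b, s) = 2 - 1*663 = 2 - 663 = -661)
1/(X(E(-18), 122 - 126) - 881741) = 1/(-661 - 881741) = 1/(-882402) = -1/882402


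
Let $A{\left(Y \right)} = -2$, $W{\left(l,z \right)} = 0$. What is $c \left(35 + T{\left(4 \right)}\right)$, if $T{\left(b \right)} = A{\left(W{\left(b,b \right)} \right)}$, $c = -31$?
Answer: $-1023$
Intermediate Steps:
$T{\left(b \right)} = -2$
$c \left(35 + T{\left(4 \right)}\right) = - 31 \left(35 - 2\right) = \left(-31\right) 33 = -1023$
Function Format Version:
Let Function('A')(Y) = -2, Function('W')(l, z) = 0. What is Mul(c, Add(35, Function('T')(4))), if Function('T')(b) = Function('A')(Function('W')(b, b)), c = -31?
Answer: -1023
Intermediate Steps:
Function('T')(b) = -2
Mul(c, Add(35, Function('T')(4))) = Mul(-31, Add(35, -2)) = Mul(-31, 33) = -1023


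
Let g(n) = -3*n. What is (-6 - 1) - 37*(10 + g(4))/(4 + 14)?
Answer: -26/9 ≈ -2.8889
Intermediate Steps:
(-6 - 1) - 37*(10 + g(4))/(4 + 14) = (-6 - 1) - 37*(10 - 3*4)/(4 + 14) = -7 - 37*(10 - 12)/18 = -7 - (-74)/18 = -7 - 37*(-⅑) = -7 + 37/9 = -26/9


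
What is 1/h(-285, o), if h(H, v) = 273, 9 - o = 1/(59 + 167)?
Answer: 1/273 ≈ 0.0036630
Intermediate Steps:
o = 2033/226 (o = 9 - 1/(59 + 167) = 9 - 1/226 = 2033/226 ≈ 8.9956)
1/h(-285, o) = 1/273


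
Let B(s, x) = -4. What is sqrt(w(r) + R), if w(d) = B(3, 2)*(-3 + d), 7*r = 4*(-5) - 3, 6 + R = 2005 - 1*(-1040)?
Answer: sqrt(150143)/7 ≈ 55.355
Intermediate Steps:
R = 3039 (R = -6 + (2005 - 1*(-1040)) = -6 + (2005 + 1040) = -6 + 3045 = 3039)
r = -23/7 (r = (4*(-5) - 3)/7 = (-20 - 3)/7 = (1/7)*(-23) = -23/7 ≈ -3.2857)
w(d) = 12 - 4*d (w(d) = -4*(-3 + d) = 12 - 4*d)
sqrt(w(r) + R) = sqrt((12 - 4*(-23/7)) + 3039) = sqrt((12 + 92/7) + 3039) = sqrt(176/7 + 3039) = sqrt(21449/7) = sqrt(150143)/7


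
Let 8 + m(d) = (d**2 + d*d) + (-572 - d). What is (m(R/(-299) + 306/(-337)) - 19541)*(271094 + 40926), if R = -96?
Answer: -63739203330440695500/10153182169 ≈ -6.2778e+9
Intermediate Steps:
m(d) = -580 - d + 2*d**2 (m(d) = -8 + ((d**2 + d*d) + (-572 - d)) = -8 + ((d**2 + d**2) + (-572 - d)) = -8 + (2*d**2 + (-572 - d)) = -8 + (-572 - d + 2*d**2) = -580 - d + 2*d**2)
(m(R/(-299) + 306/(-337)) - 19541)*(271094 + 40926) = ((-580 - (-96/(-299) + 306/(-337)) + 2*(-96/(-299) + 306/(-337))**2) - 19541)*(271094 + 40926) = ((-580 - (-96*(-1/299) + 306*(-1/337)) + 2*(-96*(-1/299) + 306*(-1/337))**2) - 19541)*312020 = ((-580 - (96/299 - 306/337) + 2*(96/299 - 306/337)**2) - 19541)*312020 = ((-580 - 1*(-59142/100763) + 2*(-59142/100763)**2) - 19541)*312020 = ((-580 + 59142/100763 + 2*(3497776164/10153182169)) - 19541)*312020 = ((-580 + 59142/100763 + 6995552328/10153182169) - 19541)*312020 = (-5875890780346/10153182169 - 19541)*312020 = -204279223544775/10153182169*312020 = -63739203330440695500/10153182169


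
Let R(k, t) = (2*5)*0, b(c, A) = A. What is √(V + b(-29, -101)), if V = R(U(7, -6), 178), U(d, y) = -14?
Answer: I*√101 ≈ 10.05*I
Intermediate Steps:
R(k, t) = 0 (R(k, t) = 10*0 = 0)
V = 0
√(V + b(-29, -101)) = √(0 - 101) = √(-101) = I*√101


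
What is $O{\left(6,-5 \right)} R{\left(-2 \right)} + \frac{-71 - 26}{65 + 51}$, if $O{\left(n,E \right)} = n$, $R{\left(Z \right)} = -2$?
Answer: $- \frac{1489}{116} \approx -12.836$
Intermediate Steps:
$O{\left(6,-5 \right)} R{\left(-2 \right)} + \frac{-71 - 26}{65 + 51} = 6 \left(-2\right) + \frac{-71 - 26}{65 + 51} = -12 - \frac{97}{116} = - \frac{1489}{116}$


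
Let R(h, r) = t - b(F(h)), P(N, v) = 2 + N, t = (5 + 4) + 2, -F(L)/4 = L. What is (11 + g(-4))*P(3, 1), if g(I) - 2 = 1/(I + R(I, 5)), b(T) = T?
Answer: 580/9 ≈ 64.444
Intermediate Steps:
F(L) = -4*L
t = 11 (t = 9 + 2 = 11)
R(h, r) = 11 + 4*h (R(h, r) = 11 - (-4)*h = 11 + 4*h)
g(I) = 2 + 1/(11 + 5*I) (g(I) = 2 + 1/(I + (11 + 4*I)) = 2 + 1/(11 + 5*I))
(11 + g(-4))*P(3, 1) = (11 + (23 + 10*(-4))/(11 + 5*(-4)))*(2 + 3) = (11 + (23 - 40)/(11 - 20))*5 = (11 - 17/(-9))*5 = (11 - 1/9*(-17))*5 = (11 + 17/9)*5 = (116/9)*5 = 580/9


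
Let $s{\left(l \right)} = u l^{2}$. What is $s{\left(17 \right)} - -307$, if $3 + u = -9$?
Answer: $-3161$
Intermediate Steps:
$u = -12$ ($u = -3 - 9 = -12$)
$s{\left(l \right)} = - 12 l^{2}$
$s{\left(17 \right)} - -307 = - 12 \cdot 17^{2} - -307 = \left(-12\right) 289 + 307 = -3468 + 307 = -3161$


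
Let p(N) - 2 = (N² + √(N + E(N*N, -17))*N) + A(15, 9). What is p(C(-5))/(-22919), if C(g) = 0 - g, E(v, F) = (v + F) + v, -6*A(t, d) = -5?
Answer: -167/137514 - 5*√38/22919 ≈ -0.0025592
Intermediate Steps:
A(t, d) = ⅚ (A(t, d) = -⅙*(-5) = ⅚)
E(v, F) = F + 2*v (E(v, F) = (F + v) + v = F + 2*v)
C(g) = -g
p(N) = 17/6 + N² + N*√(-17 + N + 2*N²) (p(N) = 2 + ((N² + √(N + (-17 + 2*(N*N)))*N) + ⅚) = 2 + ((N² + √(N + (-17 + 2*N²))*N) + ⅚) = 2 + ((N² + √(-17 + N + 2*N²)*N) + ⅚) = 2 + ((N² + N*√(-17 + N + 2*N²)) + ⅚) = 2 + (⅚ + N² + N*√(-17 + N + 2*N²)) = 17/6 + N² + N*√(-17 + N + 2*N²))
p(C(-5))/(-22919) = (17/6 + (-1*(-5))² + (-1*(-5))*√(-17 - 1*(-5) + 2*(-1*(-5))²))/(-22919) = (17/6 + 5² + 5*√(-17 + 5 + 2*5²))*(-1/22919) = (17/6 + 25 + 5*√(-17 + 5 + 2*25))*(-1/22919) = (17/6 + 25 + 5*√(-17 + 5 + 50))*(-1/22919) = (17/6 + 25 + 5*√38)*(-1/22919) = (167/6 + 5*√38)*(-1/22919) = -167/137514 - 5*√38/22919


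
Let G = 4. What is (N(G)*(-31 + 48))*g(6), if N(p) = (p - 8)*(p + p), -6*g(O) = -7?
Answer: -1904/3 ≈ -634.67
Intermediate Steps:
g(O) = 7/6 (g(O) = -⅙*(-7) = 7/6)
N(p) = 2*p*(-8 + p) (N(p) = (-8 + p)*(2*p) = 2*p*(-8 + p))
(N(G)*(-31 + 48))*g(6) = ((2*4*(-8 + 4))*(-31 + 48))*(7/6) = ((2*4*(-4))*17)*(7/6) = -32*17*(7/6) = -544*7/6 = -1904/3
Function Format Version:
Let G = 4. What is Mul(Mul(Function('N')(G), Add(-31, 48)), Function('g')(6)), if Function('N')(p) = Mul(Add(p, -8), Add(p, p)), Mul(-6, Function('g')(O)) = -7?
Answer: Rational(-1904, 3) ≈ -634.67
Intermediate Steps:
Function('g')(O) = Rational(7, 6) (Function('g')(O) = Mul(Rational(-1, 6), -7) = Rational(7, 6))
Function('N')(p) = Mul(2, p, Add(-8, p)) (Function('N')(p) = Mul(Add(-8, p), Mul(2, p)) = Mul(2, p, Add(-8, p)))
Mul(Mul(Function('N')(G), Add(-31, 48)), Function('g')(6)) = Mul(Mul(Mul(2, 4, Add(-8, 4)), Add(-31, 48)), Rational(7, 6)) = Mul(Mul(Mul(2, 4, -4), 17), Rational(7, 6)) = Mul(Mul(-32, 17), Rational(7, 6)) = Mul(-544, Rational(7, 6)) = Rational(-1904, 3)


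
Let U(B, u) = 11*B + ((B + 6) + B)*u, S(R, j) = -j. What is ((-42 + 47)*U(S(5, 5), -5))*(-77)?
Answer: 13475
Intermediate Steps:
U(B, u) = 11*B + u*(6 + 2*B) (U(B, u) = 11*B + ((6 + B) + B)*u = 11*B + (6 + 2*B)*u = 11*B + u*(6 + 2*B))
((-42 + 47)*U(S(5, 5), -5))*(-77) = ((-42 + 47)*(6*(-5) + 11*(-1*5) + 2*(-1*5)*(-5)))*(-77) = (5*(-30 + 11*(-5) + 2*(-5)*(-5)))*(-77) = (5*(-30 - 55 + 50))*(-77) = (5*(-35))*(-77) = -175*(-77) = 13475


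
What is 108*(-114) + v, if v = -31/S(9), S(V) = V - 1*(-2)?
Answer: -135463/11 ≈ -12315.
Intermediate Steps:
S(V) = 2 + V (S(V) = V + 2 = 2 + V)
v = -31/11 (v = -31/(2 + 9) = -31/11 ≈ -2.8182)
108*(-114) + v = 108*(-114) - 31/11 = -12312 - 31/11 = -135463/11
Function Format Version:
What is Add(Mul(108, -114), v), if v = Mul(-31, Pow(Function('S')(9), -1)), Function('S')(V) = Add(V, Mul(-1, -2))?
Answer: Rational(-135463, 11) ≈ -12315.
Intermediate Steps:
Function('S')(V) = Add(2, V) (Function('S')(V) = Add(V, 2) = Add(2, V))
v = Rational(-31, 11) (v = Mul(-31, Pow(Add(2, 9), -1)) = Mul(-31, Pow(11, -1)) = Mul(-31, Rational(1, 11)) = Rational(-31, 11) ≈ -2.8182)
Add(Mul(108, -114), v) = Add(Mul(108, -114), Rational(-31, 11)) = Add(-12312, Rational(-31, 11)) = Rational(-135463, 11)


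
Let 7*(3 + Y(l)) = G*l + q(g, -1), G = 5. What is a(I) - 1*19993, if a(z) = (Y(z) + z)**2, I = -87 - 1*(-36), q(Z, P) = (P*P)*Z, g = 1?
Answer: -580233/49 ≈ -11841.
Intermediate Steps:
q(Z, P) = Z*P**2 (q(Z, P) = P**2*Z = Z*P**2)
Y(l) = -20/7 + 5*l/7 (Y(l) = -3 + (5*l + 1*(-1)**2)/7 = -3 + (5*l + 1*1)/7 = -3 + (5*l + 1)/7 = -3 + (1 + 5*l)/7 = -3 + (1/7 + 5*l/7) = -20/7 + 5*l/7)
I = -51 (I = -87 + 36 = -51)
a(z) = (-20/7 + 12*z/7)**2 (a(z) = ((-20/7 + 5*z/7) + z)**2 = (-20/7 + 12*z/7)**2)
a(I) - 1*19993 = 16*(-5 + 3*(-51))**2/49 - 1*19993 = 16*(-5 - 153)**2/49 - 19993 = (16/49)*(-158)**2 - 19993 = (16/49)*24964 - 19993 = 399424/49 - 19993 = -580233/49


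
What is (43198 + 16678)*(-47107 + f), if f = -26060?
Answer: -4380947292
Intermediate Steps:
(43198 + 16678)*(-47107 + f) = (43198 + 16678)*(-47107 - 26060) = 59876*(-73167) = -4380947292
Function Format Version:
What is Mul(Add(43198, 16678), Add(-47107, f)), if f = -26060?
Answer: -4380947292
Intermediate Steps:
Mul(Add(43198, 16678), Add(-47107, f)) = Mul(Add(43198, 16678), Add(-47107, -26060)) = Mul(59876, -73167) = -4380947292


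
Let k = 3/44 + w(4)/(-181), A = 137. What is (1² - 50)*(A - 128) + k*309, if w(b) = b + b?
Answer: -3453105/7964 ≈ -433.59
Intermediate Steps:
w(b) = 2*b
k = 191/7964 (k = 3/44 + (2*4)/(-181) = 3*(1/44) + 8*(-1/181) = 3/44 - 8/181 = 191/7964 ≈ 0.023983)
(1² - 50)*(A - 128) + k*309 = (1² - 50)*(137 - 128) + (191/7964)*309 = (1 - 50)*9 + 59019/7964 = -49*9 + 59019/7964 = -441 + 59019/7964 = -3453105/7964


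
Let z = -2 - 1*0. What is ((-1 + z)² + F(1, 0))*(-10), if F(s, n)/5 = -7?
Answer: 260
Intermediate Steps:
z = -2 (z = -2 + 0 = -2)
F(s, n) = -35 (F(s, n) = 5*(-7) = -35)
((-1 + z)² + F(1, 0))*(-10) = ((-1 - 2)² - 35)*(-10) = ((-3)² - 35)*(-10) = (9 - 35)*(-10) = -26*(-10) = 260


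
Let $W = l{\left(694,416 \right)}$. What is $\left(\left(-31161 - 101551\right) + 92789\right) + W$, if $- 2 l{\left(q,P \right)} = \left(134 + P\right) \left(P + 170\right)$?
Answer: $-201073$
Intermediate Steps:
$l{\left(q,P \right)} = - \frac{\left(134 + P\right) \left(170 + P\right)}{2}$ ($l{\left(q,P \right)} = - \frac{\left(134 + P\right) \left(P + 170\right)}{2} = - \frac{\left(134 + P\right) \left(170 + P\right)}{2}$)
$W = -161150$ ($W = -11390 - 63232 - \frac{416^{2}}{2} = -11390 - 63232 - 86528 = -161150$)
$\left(\left(-31161 - 101551\right) + 92789\right) + W = \left(\left(-31161 - 101551\right) + 92789\right) - 161150 = \left(-132712 + 92789\right) - 161150 = -39923 - 161150 = -201073$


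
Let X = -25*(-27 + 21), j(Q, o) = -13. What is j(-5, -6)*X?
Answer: -1950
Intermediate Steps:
X = 150 (X = -25*(-6) = 150)
j(-5, -6)*X = -13*150 = -1950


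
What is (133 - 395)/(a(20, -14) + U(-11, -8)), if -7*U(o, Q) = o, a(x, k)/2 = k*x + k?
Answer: 1834/4105 ≈ 0.44677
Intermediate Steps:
a(x, k) = 2*k + 2*k*x (a(x, k) = 2*(k*x + k) = 2*(k + k*x) = 2*k + 2*k*x)
U(o, Q) = -o/7
(133 - 395)/(a(20, -14) + U(-11, -8)) = (133 - 395)/(2*(-14)*(1 + 20) - ⅐*(-11)) = -262/(2*(-14)*21 + 11/7) = -262/(-588 + 11/7) = -262/(-4105/7) = -262*(-7/4105) = 1834/4105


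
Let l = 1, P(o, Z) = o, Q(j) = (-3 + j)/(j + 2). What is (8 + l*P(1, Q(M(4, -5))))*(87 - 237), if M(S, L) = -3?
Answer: -1350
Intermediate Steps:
Q(j) = (-3 + j)/(2 + j)
(8 + l*P(1, Q(M(4, -5))))*(87 - 237) = (8 + 1*1)*(87 - 237) = (8 + 1)*(-150) = 9*(-150) = -1350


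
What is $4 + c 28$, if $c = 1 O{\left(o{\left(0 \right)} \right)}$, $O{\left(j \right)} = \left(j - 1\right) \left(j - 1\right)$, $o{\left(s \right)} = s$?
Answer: $32$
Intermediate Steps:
$O{\left(j \right)} = \left(-1 + j\right)^{2}$ ($O{\left(j \right)} = \left(-1 + j\right) \left(-1 + j\right) = \left(-1 + j\right)^{2}$)
$c = 1$ ($c = 1 \left(-1 + 0\right)^{2} = 1 \left(-1\right)^{2} = 1 \cdot 1 = 1$)
$4 + c 28 = 4 + 1 \cdot 28 = 4 + 28 = 32$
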